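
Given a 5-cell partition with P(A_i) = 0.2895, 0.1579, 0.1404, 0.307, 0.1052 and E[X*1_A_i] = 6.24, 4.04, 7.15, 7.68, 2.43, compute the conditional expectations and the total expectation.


For each cell A_i: E[X|A_i] = E[X*1_A_i] / P(A_i)
Step 1: E[X|A_1] = 6.24 / 0.2895 = 21.554404
Step 2: E[X|A_2] = 4.04 / 0.1579 = 25.585814
Step 3: E[X|A_3] = 7.15 / 0.1404 = 50.925926
Step 4: E[X|A_4] = 7.68 / 0.307 = 25.016287
Step 5: E[X|A_5] = 2.43 / 0.1052 = 23.098859
Verification: E[X] = sum E[X*1_A_i] = 6.24 + 4.04 + 7.15 + 7.68 + 2.43 = 27.54


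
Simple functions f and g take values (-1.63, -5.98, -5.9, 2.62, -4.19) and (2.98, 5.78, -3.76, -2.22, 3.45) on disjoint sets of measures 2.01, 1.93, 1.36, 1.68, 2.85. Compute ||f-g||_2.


Step 1: Compute differences f_i - g_i:
  -1.63 - 2.98 = -4.61
  -5.98 - 5.78 = -11.76
  -5.9 - -3.76 = -2.14
  2.62 - -2.22 = 4.84
  -4.19 - 3.45 = -7.64
Step 2: Compute |diff|^2 * measure for each set:
  |-4.61|^2 * 2.01 = 21.2521 * 2.01 = 42.716721
  |-11.76|^2 * 1.93 = 138.2976 * 1.93 = 266.914368
  |-2.14|^2 * 1.36 = 4.5796 * 1.36 = 6.228256
  |4.84|^2 * 1.68 = 23.4256 * 1.68 = 39.355008
  |-7.64|^2 * 2.85 = 58.3696 * 2.85 = 166.35336
Step 3: Sum = 521.567713
Step 4: ||f-g||_2 = (521.567713)^(1/2) = 22.837857


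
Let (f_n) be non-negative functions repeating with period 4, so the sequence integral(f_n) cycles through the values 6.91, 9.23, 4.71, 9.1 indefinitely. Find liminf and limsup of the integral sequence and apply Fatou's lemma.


The sequence (integral(f_n)) is periodic with period 4, repeating the values 6.91, 9.23, 4.71, 9.1 indefinitely.
Step 1: For a periodic sequence, every tail (a_m, a_(m+1), ...) contains all 4 period values infinitely often.
Step 2: Hence inf of every tail = min of the period values = min(6.91, 9.23, 4.71, 9.1) = 4.71.
        liminf_n integral(f_n) = sup over m of (inf of tail from m) = 4.71.
Step 3: Similarly sup of every tail = max of the period values = 9.23.
        limsup_n integral(f_n) = 9.23.
Step 4: Fatou's lemma: integral(liminf_n f_n) <= liminf_n integral(f_n) = 4.71.
        So the integral of the pointwise liminf is at most 4.71.


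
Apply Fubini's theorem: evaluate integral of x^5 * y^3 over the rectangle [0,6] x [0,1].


By Fubini's theorem, the double integral factors as a product of single integrals:
Step 1: integral_0^6 x^5 dx = [x^6/6] from 0 to 6
     = 6^6/6 = 7776
Step 2: integral_0^1 y^3 dy = [y^4/4] from 0 to 1
     = 1^4/4 = 0.25
Step 3: Double integral = 7776 * 0.25 = 1944


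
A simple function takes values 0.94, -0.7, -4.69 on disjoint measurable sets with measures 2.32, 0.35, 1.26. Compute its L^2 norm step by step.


Step 1: Compute |f_i|^2 for each value:
  |0.94|^2 = 0.8836
  |-0.7|^2 = 0.49
  |-4.69|^2 = 21.9961
Step 2: Multiply by measures and sum:
  0.8836 * 2.32 = 2.049952
  0.49 * 0.35 = 0.1715
  21.9961 * 1.26 = 27.715086
Sum = 2.049952 + 0.1715 + 27.715086 = 29.936538
Step 3: Take the p-th root:
||f||_2 = (29.936538)^(1/2) = 5.471429


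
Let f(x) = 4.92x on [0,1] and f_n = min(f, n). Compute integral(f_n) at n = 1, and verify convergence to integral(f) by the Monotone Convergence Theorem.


f(x) = 4.92x on [0,1]; f_n(x) = min(4.92x, n). At n = 1:
Step 1: f(x) reaches 1 at x = 1/4.92 = 0.203252
Step 2: integral(f_1) = integral(4.92x, 0, 0.203252) + integral(1, 0.203252, 1)
       = 4.92*0.203252^2/2 + 1*(1 - 0.203252)
       = 0.101626 + 0.796748
       = 0.898374
Step 3: As n -> infinity, f_n increases to f, so by MCT integral(f_n) -> integral(f) = 4.92/2 = 2.46.
Convergence: integral(f_1) = 0.898374 -> 2.46 as n -> infinity


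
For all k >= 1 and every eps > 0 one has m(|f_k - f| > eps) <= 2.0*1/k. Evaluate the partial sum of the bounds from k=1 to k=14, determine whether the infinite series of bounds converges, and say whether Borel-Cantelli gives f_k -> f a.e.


Step 1: List the terms 2.0*1/k for k = 1 to 14:
  k=1: 2
  k=2: 1
  k=3: 0.666667
  k=4: 0.5
  k=5: 0.4
  k=6: 0.333333
  k=7: 0.285714
  k=8: 0.25
  k=9: 0.222222
  k=10: 0.2
  k=11: 0.181818
  k=12: 0.166667
  k=13: 0.153846
  k=14: 0.142857
Step 2: Partial sum = 2 + 1 + 0.666667 + 0.5 + 0.4 + 0.333333 + 0.285714 + 0.25 + 0.222222 + 0.2 + 0.181818 + 0.166667 + 0.153846 + 0.142857
     = 6.503125
Step 3: The full series sum_(k>=1) 2.0*1/k diverges (harmonic series, p = 1; a nonzero constant multiple of a divergent series diverges).
Step 4: The (first) Borel-Cantelli lemma requires a summable sequence of measures, so it does not apply here;
        from this bound alone no conclusion about a.e. convergence can be drawn (convergence in measure still
        gives an a.e.-convergent subsequence, but not a.e. convergence of the whole sequence).
Conclusion: series diverges; Borel-Cantelli is inconclusive about a.e. convergence of f_k.


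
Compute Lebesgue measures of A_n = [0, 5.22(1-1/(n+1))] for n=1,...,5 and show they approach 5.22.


By continuity of measure from below: if A_n increases to A, then m(A_n) -> m(A).
Here A = [0, 5.22], so m(A) = 5.22
Step 1: a_1 = 5.22*(1 - 1/2) = 2.61, m(A_1) = 2.61
Step 2: a_2 = 5.22*(1 - 1/3) = 3.48, m(A_2) = 3.48
Step 3: a_3 = 5.22*(1 - 1/4) = 3.915, m(A_3) = 3.915
Step 4: a_4 = 5.22*(1 - 1/5) = 4.176, m(A_4) = 4.176
Step 5: a_5 = 5.22*(1 - 1/6) = 4.35, m(A_5) = 4.35
Limit: m(A_n) -> m([0,5.22]) = 5.22


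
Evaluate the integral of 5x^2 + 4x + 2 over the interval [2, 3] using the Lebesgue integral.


The Lebesgue integral of a Riemann-integrable function agrees with the Riemann integral.
Antiderivative F(x) = (5/3)x^3 + (4/2)x^2 + 2x
F(3) = (5/3)*3^3 + (4/2)*3^2 + 2*3
     = (5/3)*27 + (4/2)*9 + 2*3
     = 45 + 18 + 6
     = 69
F(2) = 25.333333
Integral = F(3) - F(2) = 69 - 25.333333 = 43.666667


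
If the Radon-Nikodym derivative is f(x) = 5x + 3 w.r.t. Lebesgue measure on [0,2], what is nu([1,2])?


nu(A) = integral_A (dnu/dmu) dmu = integral_1^2 (5x + 3) dx
Step 1: Antiderivative F(x) = (5/2)x^2 + 3x
Step 2: F(2) = (5/2)*2^2 + 3*2 = 10 + 6 = 16
Step 3: F(1) = (5/2)*1^2 + 3*1 = 2.5 + 3 = 5.5
Step 4: nu([1,2]) = F(2) - F(1) = 16 - 5.5 = 10.5


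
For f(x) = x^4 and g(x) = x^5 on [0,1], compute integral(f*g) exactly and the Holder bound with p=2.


Step 1: Exact integral of f*g = integral(x^9, 0, 1) = 1/10
     = 0.1
Step 2: Holder bound with p=2, q=2:
  ||f||_p = (integral x^8 dx)^(1/2) = (1/9)^(1/2) = 0.333333
  ||g||_q = (integral x^10 dx)^(1/2) = (1/11)^(1/2) = 0.301511
Step 3: Holder bound = ||f||_p * ||g||_q = 0.333333 * 0.301511 = 0.100504
Verification: 0.1 <= 0.100504 (Holder holds)


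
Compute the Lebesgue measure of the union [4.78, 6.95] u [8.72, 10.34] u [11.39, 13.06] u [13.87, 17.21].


For pairwise disjoint intervals, m(union) = sum of lengths.
= (6.95 - 4.78) + (10.34 - 8.72) + (13.06 - 11.39) + (17.21 - 13.87)
= 2.17 + 1.62 + 1.67 + 3.34
= 8.8


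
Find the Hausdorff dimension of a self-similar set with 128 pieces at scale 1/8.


For a self-similar set with N copies scaled by 1/r:
dim_H = log(N)/log(r) = log(128)/log(8)
= 4.85203/2.079442
= 2.333333


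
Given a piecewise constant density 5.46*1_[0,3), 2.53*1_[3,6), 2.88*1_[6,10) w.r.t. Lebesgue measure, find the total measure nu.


Integrate each piece of the Radon-Nikodym derivative:
Step 1: integral_0^3 5.46 dx = 5.46*(3-0) = 5.46*3 = 16.38
Step 2: integral_3^6 2.53 dx = 2.53*(6-3) = 2.53*3 = 7.59
Step 3: integral_6^10 2.88 dx = 2.88*(10-6) = 2.88*4 = 11.52
Total: 16.38 + 7.59 + 11.52 = 35.49


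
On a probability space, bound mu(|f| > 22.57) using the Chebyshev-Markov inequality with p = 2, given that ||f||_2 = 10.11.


Chebyshev/Markov inequality: mu(|f| > eps) <= (||f||_p / eps)^p
Step 1: ||f||_2 / eps = 10.11 / 22.57 = 0.44794
Step 2: Raise to power p = 2:
  (0.44794)^2 = 0.20065
Step 3: Therefore mu(|f| > 22.57) <= 0.20065


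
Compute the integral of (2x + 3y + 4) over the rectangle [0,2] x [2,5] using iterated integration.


By Fubini, integrate in x first, then y.
Step 1: Fix y, integrate over x in [0,2]:
  integral(2x + 3y + 4, x=0..2)
  = 2*(2^2 - 0^2)/2 + (3y + 4)*(2 - 0)
  = 4 + (3y + 4)*2
  = 4 + 6y + 8
  = 12 + 6y
Step 2: Integrate over y in [2,5]:
  integral(12 + 6y, y=2..5)
  = 12*3 + 6*(5^2 - 2^2)/2
  = 36 + 63
  = 99


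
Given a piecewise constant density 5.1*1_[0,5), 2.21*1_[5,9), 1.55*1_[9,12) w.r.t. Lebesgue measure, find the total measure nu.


Integrate each piece of the Radon-Nikodym derivative:
Step 1: integral_0^5 5.1 dx = 5.1*(5-0) = 5.1*5 = 25.5
Step 2: integral_5^9 2.21 dx = 2.21*(9-5) = 2.21*4 = 8.84
Step 3: integral_9^12 1.55 dx = 1.55*(12-9) = 1.55*3 = 4.65
Total: 25.5 + 8.84 + 4.65 = 38.99


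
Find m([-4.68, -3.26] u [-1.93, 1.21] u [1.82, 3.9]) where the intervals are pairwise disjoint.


For pairwise disjoint intervals, m(union) = sum of lengths.
= (-3.26 - -4.68) + (1.21 - -1.93) + (3.9 - 1.82)
= 1.42 + 3.14 + 2.08
= 6.64


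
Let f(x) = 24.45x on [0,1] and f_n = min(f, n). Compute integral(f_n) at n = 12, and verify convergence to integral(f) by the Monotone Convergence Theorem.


f(x) = 24.45x on [0,1]; f_n(x) = min(24.45x, n). At n = 12:
Step 1: f(x) reaches 12 at x = 12/24.45 = 0.490798
Step 2: integral(f_12) = integral(24.45x, 0, 0.490798) + integral(12, 0.490798, 1)
       = 24.45*0.490798^2/2 + 12*(1 - 0.490798)
       = 2.944785 + 6.110429
       = 9.055215
Step 3: As n -> infinity, f_n increases to f, so by MCT integral(f_n) -> integral(f) = 24.45/2 = 12.225.
Convergence: integral(f_12) = 9.055215 -> 12.225 as n -> infinity


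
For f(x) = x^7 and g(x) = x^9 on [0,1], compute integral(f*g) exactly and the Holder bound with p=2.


Step 1: Exact integral of f*g = integral(x^16, 0, 1) = 1/17
     = 0.058824
Step 2: Holder bound with p=2, q=2:
  ||f||_p = (integral x^14 dx)^(1/2) = (1/15)^(1/2) = 0.258199
  ||g||_q = (integral x^18 dx)^(1/2) = (1/19)^(1/2) = 0.229416
Step 3: Holder bound = ||f||_p * ||g||_q = 0.258199 * 0.229416 = 0.059235
Verification: 0.058824 <= 0.059235 (Holder holds)


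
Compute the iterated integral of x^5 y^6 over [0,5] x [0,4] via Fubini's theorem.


By Fubini's theorem, the double integral factors as a product of single integrals:
Step 1: integral_0^5 x^5 dx = [x^6/6] from 0 to 5
     = 5^6/6 = 2604.166667
Step 2: integral_0^4 y^6 dy = [y^7/7] from 0 to 4
     = 4^7/7 = 2340.571429
Step 3: Double integral = 2604.166667 * 2340.571429 = 6.095238e+06


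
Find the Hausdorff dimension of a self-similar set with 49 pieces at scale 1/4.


For a self-similar set with N copies scaled by 1/r:
dim_H = log(N)/log(r) = log(49)/log(4)
= 3.89182/1.386294
= 2.807355


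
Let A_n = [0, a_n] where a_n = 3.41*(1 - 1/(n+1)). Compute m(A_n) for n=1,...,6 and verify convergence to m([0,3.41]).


By continuity of measure from below: if A_n increases to A, then m(A_n) -> m(A).
Here A = [0, 3.41], so m(A) = 3.41
Step 1: a_1 = 3.41*(1 - 1/2) = 1.705, m(A_1) = 1.705
Step 2: a_2 = 3.41*(1 - 1/3) = 2.2733, m(A_2) = 2.2733
Step 3: a_3 = 3.41*(1 - 1/4) = 2.5575, m(A_3) = 2.5575
Step 4: a_4 = 3.41*(1 - 1/5) = 2.728, m(A_4) = 2.728
Step 5: a_5 = 3.41*(1 - 1/6) = 2.8417, m(A_5) = 2.8417
Step 6: a_6 = 3.41*(1 - 1/7) = 2.9229, m(A_6) = 2.9229
Limit: m(A_n) -> m([0,3.41]) = 3.41


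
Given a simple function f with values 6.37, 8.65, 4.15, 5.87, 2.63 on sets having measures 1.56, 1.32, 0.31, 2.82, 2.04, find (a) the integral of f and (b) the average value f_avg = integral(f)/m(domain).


Step 1: Integral = sum(value_i * measure_i)
= 6.37*1.56 + 8.65*1.32 + 4.15*0.31 + 5.87*2.82 + 2.63*2.04
= 9.9372 + 11.418 + 1.2865 + 16.5534 + 5.3652
= 44.5603
Step 2: Total measure of domain = 1.56 + 1.32 + 0.31 + 2.82 + 2.04 = 8.05
Step 3: Average value = 44.5603 / 8.05 = 5.535441


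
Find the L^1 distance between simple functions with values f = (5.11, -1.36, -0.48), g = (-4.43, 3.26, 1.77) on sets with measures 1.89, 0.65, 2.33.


Step 1: Compute differences f_i - g_i:
  5.11 - -4.43 = 9.54
  -1.36 - 3.26 = -4.62
  -0.48 - 1.77 = -2.25
Step 2: Compute |diff|^1 * measure for each set:
  |9.54|^1 * 1.89 = 9.54 * 1.89 = 18.0306
  |-4.62|^1 * 0.65 = 4.62 * 0.65 = 3.003
  |-2.25|^1 * 2.33 = 2.25 * 2.33 = 5.2425
Step 3: Sum = 26.2761
Step 4: ||f-g||_1 = (26.2761)^(1/1) = 26.2761


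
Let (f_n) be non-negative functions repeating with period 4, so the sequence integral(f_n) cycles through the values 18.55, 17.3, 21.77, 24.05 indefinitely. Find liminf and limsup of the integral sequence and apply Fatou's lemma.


The sequence (integral(f_n)) is periodic with period 4, repeating the values 18.55, 17.3, 21.77, 24.05 indefinitely.
Step 1: For a periodic sequence, every tail (a_m, a_(m+1), ...) contains all 4 period values infinitely often.
Step 2: Hence inf of every tail = min of the period values = min(18.55, 17.3, 21.77, 24.05) = 17.3.
        liminf_n integral(f_n) = sup over m of (inf of tail from m) = 17.3.
Step 3: Similarly sup of every tail = max of the period values = 24.05.
        limsup_n integral(f_n) = 24.05.
Step 4: Fatou's lemma: integral(liminf_n f_n) <= liminf_n integral(f_n) = 17.3.
        So the integral of the pointwise liminf is at most 17.3.


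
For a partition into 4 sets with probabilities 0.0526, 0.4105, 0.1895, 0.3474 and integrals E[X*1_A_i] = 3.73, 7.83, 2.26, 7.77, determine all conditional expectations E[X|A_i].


For each cell A_i: E[X|A_i] = E[X*1_A_i] / P(A_i)
Step 1: E[X|A_1] = 3.73 / 0.0526 = 70.912548
Step 2: E[X|A_2] = 7.83 / 0.4105 = 19.0743
Step 3: E[X|A_3] = 2.26 / 0.1895 = 11.926121
Step 4: E[X|A_4] = 7.77 / 0.3474 = 22.366149
Verification: E[X] = sum E[X*1_A_i] = 3.73 + 7.83 + 2.26 + 7.77 = 21.59


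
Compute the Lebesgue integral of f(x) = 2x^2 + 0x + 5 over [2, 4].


The Lebesgue integral of a Riemann-integrable function agrees with the Riemann integral.
Antiderivative F(x) = (2/3)x^3 + (0/2)x^2 + 5x
F(4) = (2/3)*4^3 + (0/2)*4^2 + 5*4
     = (2/3)*64 + (0/2)*16 + 5*4
     = 42.666667 + 0.0 + 20
     = 62.666667
F(2) = 15.333333
Integral = F(4) - F(2) = 62.666667 - 15.333333 = 47.333333


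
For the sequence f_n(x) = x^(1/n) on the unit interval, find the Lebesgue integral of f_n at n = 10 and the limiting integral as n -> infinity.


At n = 10: f_10(x) = x^(1/10).
Step 1: integral(x^(1/10), 0, 1) = [x^(1/10+1) / (1/10+1)] from 0 to 1
     = 1 / (1/10 + 1) = 1 / ((10+1)/10) = 10/(10+1)
     = 10/11 = 0.909091
Step 2: As n -> infinity, f_n(x) = x^(1/n) -> 1 for x in (0,1], and f_n is increasing in n.
By MCT, lim_n integral(f_n) = integral(lim_n f_n) = integral(1, 0, 1) = 1.
Step 3: Verify convergence: 10/11 = 0.909091 -> 1


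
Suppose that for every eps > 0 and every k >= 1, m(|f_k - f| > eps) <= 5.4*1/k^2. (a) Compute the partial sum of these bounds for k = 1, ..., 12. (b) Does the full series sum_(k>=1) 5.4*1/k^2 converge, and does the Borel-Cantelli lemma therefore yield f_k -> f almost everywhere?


Step 1: List the terms 5.4*1/k^2 for k = 1 to 12:
  k=1: 5.4
  k=2: 1.35
  k=3: 0.6
  k=4: 0.3375
  k=5: 0.216
  k=6: 0.15
  k=7: 0.110204
  k=8: 0.084375
  k=9: 0.066667
  k=10: 0.054
  k=11: 0.044628
  k=12: 0.0375
Step 2: Partial sum = 5.4 + 1.35 + 0.6 + 0.3375 + 0.216 + 0.15 + 0.110204 + 0.084375 + 0.066667 + 0.054 + 0.044628 + 0.0375
     = 8.450874
Step 3: The full series sum_(k>=1) 5.4*1/k^2 converges (p-series with p = 2 > 1; a constant multiple of a convergent series converges).
Step 4: Fix eps > 0. Since sum_k m(|f_k - f| > eps) < infinity, the Borel-Cantelli lemma gives
        m(limsup_k {|f_k - f| > eps}) = 0, i.e. for a.e. x, |f_k(x) - f(x)| <= eps for all large k.
        Applying this with eps = 1/j for j = 1, 2, ... and intersecting the countably many full-measure sets,
        for a.e. x we get limsup_k |f_k(x) - f(x)| <= 1/j for every j, hence f_k -> f almost everywhere.
Conclusion: series converges; Borel-Cantelli yields f_k -> f a.e.


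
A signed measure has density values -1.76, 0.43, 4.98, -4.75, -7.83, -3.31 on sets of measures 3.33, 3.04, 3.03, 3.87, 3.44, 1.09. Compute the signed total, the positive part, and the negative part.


Step 1: Compute signed measure on each set:
  Set 1: -1.76 * 3.33 = -5.8608
  Set 2: 0.43 * 3.04 = 1.3072
  Set 3: 4.98 * 3.03 = 15.0894
  Set 4: -4.75 * 3.87 = -18.3825
  Set 5: -7.83 * 3.44 = -26.9352
  Set 6: -3.31 * 1.09 = -3.6079
Step 2: Total signed measure = (-5.8608) + (1.3072) + (15.0894) + (-18.3825) + (-26.9352) + (-3.6079)
     = -38.3898
Step 3: Positive part mu+(X) = sum of positive contributions = 16.3966
Step 4: Negative part mu-(X) = |sum of negative contributions| = 54.7864


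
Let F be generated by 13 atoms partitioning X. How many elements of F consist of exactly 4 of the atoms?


Each element of F is a union of some subset of the 13 atoms.
Elements that are unions of exactly 4 atoms correspond to 4-element subsets of the 13 atoms.
Count = C(13, 4) = 13! / (4! * 9!) = 715.


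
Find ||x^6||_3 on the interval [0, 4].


Step 1: ||f||_3 = (integral_0^4 |x^6|^3 dx)^(1/3)
     = (integral_0^4 x^18 dx)^(1/3)
Step 2: integral_0^4 x^18 dx = [x^19/(19)] from 0 to 4 = 4^19/19
     = 274877906944/19 = 1.446726e+10
Step 3: ||f||_3 = (1.446726e+10)^(1/3) = 2436.662679


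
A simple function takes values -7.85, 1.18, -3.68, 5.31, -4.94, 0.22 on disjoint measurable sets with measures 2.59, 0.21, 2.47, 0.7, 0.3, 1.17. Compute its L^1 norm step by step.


Step 1: Compute |f_i|^1 for each value:
  |-7.85|^1 = 7.85
  |1.18|^1 = 1.18
  |-3.68|^1 = 3.68
  |5.31|^1 = 5.31
  |-4.94|^1 = 4.94
  |0.22|^1 = 0.22
Step 2: Multiply by measures and sum:
  7.85 * 2.59 = 20.3315
  1.18 * 0.21 = 0.2478
  3.68 * 2.47 = 9.0896
  5.31 * 0.7 = 3.717
  4.94 * 0.3 = 1.482
  0.22 * 1.17 = 0.2574
Sum = 20.3315 + 0.2478 + 9.0896 + 3.717 + 1.482 + 0.2574 = 35.1253
Step 3: Take the p-th root:
||f||_1 = (35.1253)^(1/1) = 35.1253


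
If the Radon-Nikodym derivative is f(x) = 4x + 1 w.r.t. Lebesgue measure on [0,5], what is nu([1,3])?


nu(A) = integral_A (dnu/dmu) dmu = integral_1^3 (4x + 1) dx
Step 1: Antiderivative F(x) = (4/2)x^2 + 1x
Step 2: F(3) = (4/2)*3^2 + 1*3 = 18 + 3 = 21
Step 3: F(1) = (4/2)*1^2 + 1*1 = 2 + 1 = 3
Step 4: nu([1,3]) = F(3) - F(1) = 21 - 3 = 18


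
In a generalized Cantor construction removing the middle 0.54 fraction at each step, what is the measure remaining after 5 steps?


Step 1: At each step, fraction remaining = 1 - 0.54 = 0.46
Step 2: After 5 steps, measure = (0.46)^5
Step 3: Computing the power step by step:
  After step 1: 0.46
  After step 2: 0.2116
  After step 3: 0.097336
  After step 4: 0.044775
  After step 5: 0.020596
Result = 0.020596


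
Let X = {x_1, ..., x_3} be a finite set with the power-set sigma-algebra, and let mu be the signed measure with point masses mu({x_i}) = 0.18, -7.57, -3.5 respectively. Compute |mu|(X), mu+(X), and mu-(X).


Step 1: Every measurable set is a union of atoms (the cells / points), so a Hahn decomposition is
  obtained by grouping atoms by sign: P = union of atoms with mu > 0, N = union of the remaining atoms.
  Atoms in P (indices): 1;  atoms in N (indices): 2, 3
  Positive values: 0.18
  Negative values: -7.57, -3.5
Step 2: mu+(X) = mu(P) = sum of positive atom values = 0.18
Step 3: mu-(X) = -mu(N) = sum of |negative atom values| = 11.07
Step 4: |mu|(X) = mu+(X) + mu-(X) = 0.18 + 11.07 = 11.25


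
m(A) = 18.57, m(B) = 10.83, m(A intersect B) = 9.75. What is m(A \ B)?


m(A \ B) = m(A) - m(A n B)
= 18.57 - 9.75
= 8.82


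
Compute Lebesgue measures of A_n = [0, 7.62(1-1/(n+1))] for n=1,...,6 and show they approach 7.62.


By continuity of measure from below: if A_n increases to A, then m(A_n) -> m(A).
Here A = [0, 7.62], so m(A) = 7.62
Step 1: a_1 = 7.62*(1 - 1/2) = 3.81, m(A_1) = 3.81
Step 2: a_2 = 7.62*(1 - 1/3) = 5.08, m(A_2) = 5.08
Step 3: a_3 = 7.62*(1 - 1/4) = 5.715, m(A_3) = 5.715
Step 4: a_4 = 7.62*(1 - 1/5) = 6.096, m(A_4) = 6.096
Step 5: a_5 = 7.62*(1 - 1/6) = 6.35, m(A_5) = 6.35
Step 6: a_6 = 7.62*(1 - 1/7) = 6.5314, m(A_6) = 6.5314
Limit: m(A_n) -> m([0,7.62]) = 7.62


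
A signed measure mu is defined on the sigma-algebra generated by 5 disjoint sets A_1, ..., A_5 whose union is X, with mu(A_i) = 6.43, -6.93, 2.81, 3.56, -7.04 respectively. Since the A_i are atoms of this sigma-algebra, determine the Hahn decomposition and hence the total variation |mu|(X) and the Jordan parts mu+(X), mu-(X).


Step 1: Every measurable set is a union of atoms (the cells / points), so a Hahn decomposition is
  obtained by grouping atoms by sign: P = union of atoms with mu > 0, N = union of the remaining atoms.
  Atoms in P (indices): 1, 3, 4;  atoms in N (indices): 2, 5
  Positive values: 6.43, 2.81, 3.56
  Negative values: -6.93, -7.04
Step 2: mu+(X) = mu(P) = sum of positive atom values = 12.8
Step 3: mu-(X) = -mu(N) = sum of |negative atom values| = 13.97
Step 4: |mu|(X) = mu+(X) + mu-(X) = 12.8 + 13.97 = 26.77


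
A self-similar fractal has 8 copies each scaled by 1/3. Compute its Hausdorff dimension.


For a self-similar set with N copies scaled by 1/r:
dim_H = log(N)/log(r) = log(8)/log(3)
= 2.079442/1.098612
= 1.892789


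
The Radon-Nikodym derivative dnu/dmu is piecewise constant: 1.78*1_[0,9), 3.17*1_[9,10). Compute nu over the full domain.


Integrate each piece of the Radon-Nikodym derivative:
Step 1: integral_0^9 1.78 dx = 1.78*(9-0) = 1.78*9 = 16.02
Step 2: integral_9^10 3.17 dx = 3.17*(10-9) = 3.17*1 = 3.17
Total: 16.02 + 3.17 = 19.19


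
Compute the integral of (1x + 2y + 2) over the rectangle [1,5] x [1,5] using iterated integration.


By Fubini, integrate in x first, then y.
Step 1: Fix y, integrate over x in [1,5]:
  integral(1x + 2y + 2, x=1..5)
  = 1*(5^2 - 1^2)/2 + (2y + 2)*(5 - 1)
  = 12 + (2y + 2)*4
  = 12 + 8y + 8
  = 20 + 8y
Step 2: Integrate over y in [1,5]:
  integral(20 + 8y, y=1..5)
  = 20*4 + 8*(5^2 - 1^2)/2
  = 80 + 96
  = 176


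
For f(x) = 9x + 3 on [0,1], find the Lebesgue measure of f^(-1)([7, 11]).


f^(-1)([7, 11]) = {x : 7 <= 9x + 3 <= 11}
Solving: (7 - 3)/9 <= x <= (11 - 3)/9
= [0.444444, 0.888889]
Intersecting with [0,1]: [0.444444, 0.888889]
Measure = 0.888889 - 0.444444 = 0.444444


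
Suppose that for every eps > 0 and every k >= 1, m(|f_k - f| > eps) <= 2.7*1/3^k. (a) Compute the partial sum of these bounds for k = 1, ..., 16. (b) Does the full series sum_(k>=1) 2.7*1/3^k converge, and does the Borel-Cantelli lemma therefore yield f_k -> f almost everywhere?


Step 1: List the terms 2.7*1/3^k for k = 1 to 16:
  k=1: 0.9
  k=2: 0.3
  k=3: 0.1
  k=4: 0.033333
  k=5: 0.011111
  k=6: 0.003704
  k=7: 0.001235
  k=8: 4.115226e-04
  k=9: 1.371742e-04
  k=10: 4.572474e-05
  k=11: 1.524158e-05
  k=12: 5.080526e-06
  k=13: 1.693509e-06
  k=14: 5.645029e-07
  k=15: 1.881676e-07
  k=16: 6.272255e-08
Step 2: Partial sum = 0.9 + 0.3 + 0.1 + 0.033333 + 0.011111 + 0.003704 + 0.001235 + 4.115226e-04 + 1.371742e-04 + 4.572474e-05 + 1.524158e-05 + 5.080526e-06 + 1.693509e-06 + 5.645029e-07 + 1.881676e-07 + 6.272255e-08
     = 1.35
Step 3: The full series sum_(k>=1) 2.7*1/3^k converges (geometric series with ratio 1/3 < 1; a constant multiple of a convergent series converges).
Step 4: Fix eps > 0. Since sum_k m(|f_k - f| > eps) < infinity, the Borel-Cantelli lemma gives
        m(limsup_k {|f_k - f| > eps}) = 0, i.e. for a.e. x, |f_k(x) - f(x)| <= eps for all large k.
        Applying this with eps = 1/j for j = 1, 2, ... and intersecting the countably many full-measure sets,
        for a.e. x we get limsup_k |f_k(x) - f(x)| <= 1/j for every j, hence f_k -> f almost everywhere.
Conclusion: series converges; Borel-Cantelli yields f_k -> f a.e.


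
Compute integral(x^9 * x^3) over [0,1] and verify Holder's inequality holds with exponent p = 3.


Step 1: Exact integral of f*g = integral(x^12, 0, 1) = 1/13
     = 0.076923
Step 2: Holder bound with p=3, q=1.5:
  ||f||_p = (integral x^27 dx)^(1/3) = (1/28)^(1/3) = 0.329317
  ||g||_q = (integral x^4.5 dx)^(1/1.5) = (1/5.5)^(1/1.5) = 0.320941
Step 3: Holder bound = ||f||_p * ||g||_q = 0.329317 * 0.320941 = 0.105691
Verification: 0.076923 <= 0.105691 (Holder holds)


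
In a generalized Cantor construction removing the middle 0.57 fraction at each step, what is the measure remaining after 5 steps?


Step 1: At each step, fraction remaining = 1 - 0.57 = 0.43
Step 2: After 5 steps, measure = (0.43)^5
Step 3: Computing the power step by step:
  After step 1: 0.43
  After step 2: 0.1849
  After step 3: 0.079507
  After step 4: 0.034188
  After step 5: 0.014701
Result = 0.014701


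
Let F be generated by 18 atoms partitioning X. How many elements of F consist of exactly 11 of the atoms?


Each element of F is a union of some subset of the 18 atoms.
Elements that are unions of exactly 11 atoms correspond to 11-element subsets of the 18 atoms.
Count = C(18, 11) = 18! / (11! * 7!) = 31824.


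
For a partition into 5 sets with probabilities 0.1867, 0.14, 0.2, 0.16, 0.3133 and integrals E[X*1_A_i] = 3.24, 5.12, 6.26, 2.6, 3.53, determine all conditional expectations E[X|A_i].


For each cell A_i: E[X|A_i] = E[X*1_A_i] / P(A_i)
Step 1: E[X|A_1] = 3.24 / 0.1867 = 17.354044
Step 2: E[X|A_2] = 5.12 / 0.14 = 36.571429
Step 3: E[X|A_3] = 6.26 / 0.2 = 31.3
Step 4: E[X|A_4] = 2.6 / 0.16 = 16.25
Step 5: E[X|A_5] = 3.53 / 0.3133 = 11.267156
Verification: E[X] = sum E[X*1_A_i] = 3.24 + 5.12 + 6.26 + 2.6 + 3.53 = 20.75


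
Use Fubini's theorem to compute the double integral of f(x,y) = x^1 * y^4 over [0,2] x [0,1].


By Fubini's theorem, the double integral factors as a product of single integrals:
Step 1: integral_0^2 x^1 dx = [x^2/2] from 0 to 2
     = 2^2/2 = 2
Step 2: integral_0^1 y^4 dy = [y^5/5] from 0 to 1
     = 1^5/5 = 0.2
Step 3: Double integral = 2 * 0.2 = 0.4


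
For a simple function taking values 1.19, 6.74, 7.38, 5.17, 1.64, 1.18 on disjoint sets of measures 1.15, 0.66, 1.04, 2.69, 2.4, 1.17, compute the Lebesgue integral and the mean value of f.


Step 1: Integral = sum(value_i * measure_i)
= 1.19*1.15 + 6.74*0.66 + 7.38*1.04 + 5.17*2.69 + 1.64*2.4 + 1.18*1.17
= 1.3685 + 4.4484 + 7.6752 + 13.9073 + 3.936 + 1.3806
= 32.716
Step 2: Total measure of domain = 1.15 + 0.66 + 1.04 + 2.69 + 2.4 + 1.17 = 9.11
Step 3: Average value = 32.716 / 9.11 = 3.591218


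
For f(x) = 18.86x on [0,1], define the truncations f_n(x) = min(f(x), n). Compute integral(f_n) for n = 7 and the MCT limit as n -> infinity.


f(x) = 18.86x on [0,1]; f_n(x) = min(18.86x, n). At n = 7:
Step 1: f(x) reaches 7 at x = 7/18.86 = 0.371156
Step 2: integral(f_7) = integral(18.86x, 0, 0.371156) + integral(7, 0.371156, 1)
       = 18.86*0.371156^2/2 + 7*(1 - 0.371156)
       = 1.299046 + 4.401909
       = 5.700954
Step 3: As n -> infinity, f_n increases to f, so by MCT integral(f_n) -> integral(f) = 18.86/2 = 9.43.
Convergence: integral(f_7) = 5.700954 -> 9.43 as n -> infinity


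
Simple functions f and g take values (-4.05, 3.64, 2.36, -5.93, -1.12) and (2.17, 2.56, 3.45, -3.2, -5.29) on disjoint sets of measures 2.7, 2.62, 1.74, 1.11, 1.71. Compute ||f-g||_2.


Step 1: Compute differences f_i - g_i:
  -4.05 - 2.17 = -6.22
  3.64 - 2.56 = 1.08
  2.36 - 3.45 = -1.09
  -5.93 - -3.2 = -2.73
  -1.12 - -5.29 = 4.17
Step 2: Compute |diff|^2 * measure for each set:
  |-6.22|^2 * 2.7 = 38.6884 * 2.7 = 104.45868
  |1.08|^2 * 2.62 = 1.1664 * 2.62 = 3.055968
  |-1.09|^2 * 1.74 = 1.1881 * 1.74 = 2.067294
  |-2.73|^2 * 1.11 = 7.4529 * 1.11 = 8.272719
  |4.17|^2 * 1.71 = 17.3889 * 1.71 = 29.735019
Step 3: Sum = 147.58968
Step 4: ||f-g||_2 = (147.58968)^(1/2) = 12.148649


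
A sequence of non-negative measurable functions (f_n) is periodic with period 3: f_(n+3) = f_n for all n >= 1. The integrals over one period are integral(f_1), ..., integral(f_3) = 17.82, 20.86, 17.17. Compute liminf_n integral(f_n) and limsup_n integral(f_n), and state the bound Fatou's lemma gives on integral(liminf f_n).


The sequence (integral(f_n)) is periodic with period 3, repeating the values 17.82, 20.86, 17.17 indefinitely.
Step 1: For a periodic sequence, every tail (a_m, a_(m+1), ...) contains all 3 period values infinitely often.
Step 2: Hence inf of every tail = min of the period values = min(17.82, 20.86, 17.17) = 17.17.
        liminf_n integral(f_n) = sup over m of (inf of tail from m) = 17.17.
Step 3: Similarly sup of every tail = max of the period values = 20.86.
        limsup_n integral(f_n) = 20.86.
Step 4: Fatou's lemma: integral(liminf_n f_n) <= liminf_n integral(f_n) = 17.17.
        So the integral of the pointwise liminf is at most 17.17.


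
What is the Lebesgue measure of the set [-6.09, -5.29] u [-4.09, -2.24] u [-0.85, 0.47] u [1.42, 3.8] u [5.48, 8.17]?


For pairwise disjoint intervals, m(union) = sum of lengths.
= (-5.29 - -6.09) + (-2.24 - -4.09) + (0.47 - -0.85) + (3.8 - 1.42) + (8.17 - 5.48)
= 0.8 + 1.85 + 1.32 + 2.38 + 2.69
= 9.04


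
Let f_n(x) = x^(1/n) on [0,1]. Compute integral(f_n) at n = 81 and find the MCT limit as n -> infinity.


At n = 81: f_81(x) = x^(1/81).
Step 1: integral(x^(1/81), 0, 1) = [x^(1/81+1) / (1/81+1)] from 0 to 1
     = 1 / (1/81 + 1) = 1 / ((81+1)/81) = 81/(81+1)
     = 81/82 = 0.987805
Step 2: As n -> infinity, f_n(x) = x^(1/n) -> 1 for x in (0,1], and f_n is increasing in n.
By MCT, lim_n integral(f_n) = integral(lim_n f_n) = integral(1, 0, 1) = 1.
Step 3: Verify convergence: 81/82 = 0.987805 -> 1


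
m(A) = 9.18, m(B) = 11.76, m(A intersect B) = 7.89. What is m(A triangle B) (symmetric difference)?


m(A Delta B) = m(A) + m(B) - 2*m(A n B)
= 9.18 + 11.76 - 2*7.89
= 9.18 + 11.76 - 15.78
= 5.16


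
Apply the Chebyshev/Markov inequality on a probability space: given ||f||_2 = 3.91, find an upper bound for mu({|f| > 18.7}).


Chebyshev/Markov inequality: mu(|f| > eps) <= (||f||_p / eps)^p
Step 1: ||f||_2 / eps = 3.91 / 18.7 = 0.209091
Step 2: Raise to power p = 2:
  (0.209091)^2 = 0.043719
Step 3: Therefore mu(|f| > 18.7) <= 0.043719


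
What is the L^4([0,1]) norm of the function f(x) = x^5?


Step 1: ||f||_4 = (integral_0^1 |x^5|^4 dx)^(1/4)
     = (integral_0^1 x^20 dx)^(1/4)
Step 2: integral_0^1 x^20 dx = [x^21/(21)] from 0 to 1 = 1^21/21
     = 1/21 = 0.047619
Step 3: ||f||_4 = (0.047619)^(1/4) = 0.467138


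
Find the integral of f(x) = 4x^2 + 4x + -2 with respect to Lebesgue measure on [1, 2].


The Lebesgue integral of a Riemann-integrable function agrees with the Riemann integral.
Antiderivative F(x) = (4/3)x^3 + (4/2)x^2 + -2x
F(2) = (4/3)*2^3 + (4/2)*2^2 + -2*2
     = (4/3)*8 + (4/2)*4 + -2*2
     = 10.666667 + 8 + -4
     = 14.666667
F(1) = 1.333333
Integral = F(2) - F(1) = 14.666667 - 1.333333 = 13.333333


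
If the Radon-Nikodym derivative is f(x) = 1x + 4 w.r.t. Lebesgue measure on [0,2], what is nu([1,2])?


nu(A) = integral_A (dnu/dmu) dmu = integral_1^2 (1x + 4) dx
Step 1: Antiderivative F(x) = (1/2)x^2 + 4x
Step 2: F(2) = (1/2)*2^2 + 4*2 = 2 + 8 = 10
Step 3: F(1) = (1/2)*1^2 + 4*1 = 0.5 + 4 = 4.5
Step 4: nu([1,2]) = F(2) - F(1) = 10 - 4.5 = 5.5


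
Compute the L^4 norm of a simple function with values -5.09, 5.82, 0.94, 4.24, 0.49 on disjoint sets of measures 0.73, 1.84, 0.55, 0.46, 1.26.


Step 1: Compute |f_i|^4 for each value:
  |-5.09|^4 = 671.229646
  |5.82|^4 = 1147.339482
  |0.94|^4 = 0.780749
  |4.24|^4 = 323.194102
  |0.49|^4 = 0.057648
Step 2: Multiply by measures and sum:
  671.229646 * 0.73 = 489.997641
  1147.339482 * 1.84 = 2111.104646
  0.780749 * 0.55 = 0.429412
  323.194102 * 0.46 = 148.669287
  0.057648 * 1.26 = 0.072636
Sum = 489.997641 + 2111.104646 + 0.429412 + 148.669287 + 0.072636 = 2750.273623
Step 3: Take the p-th root:
||f||_4 = (2750.273623)^(1/4) = 7.241757


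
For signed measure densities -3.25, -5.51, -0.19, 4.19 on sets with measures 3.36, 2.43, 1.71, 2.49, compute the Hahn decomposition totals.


Step 1: Compute signed measure on each set:
  Set 1: -3.25 * 3.36 = -10.92
  Set 2: -5.51 * 2.43 = -13.3893
  Set 3: -0.19 * 1.71 = -0.3249
  Set 4: 4.19 * 2.49 = 10.4331
Step 2: Total signed measure = (-10.92) + (-13.3893) + (-0.3249) + (10.4331)
     = -14.2011
Step 3: Positive part mu+(X) = sum of positive contributions = 10.4331
Step 4: Negative part mu-(X) = |sum of negative contributions| = 24.6342


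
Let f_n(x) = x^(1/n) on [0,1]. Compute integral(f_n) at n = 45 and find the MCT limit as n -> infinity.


At n = 45: f_45(x) = x^(1/45).
Step 1: integral(x^(1/45), 0, 1) = [x^(1/45+1) / (1/45+1)] from 0 to 1
     = 1 / (1/45 + 1) = 1 / ((45+1)/45) = 45/(45+1)
     = 45/46 = 0.978261
Step 2: As n -> infinity, f_n(x) = x^(1/n) -> 1 for x in (0,1], and f_n is increasing in n.
By MCT, lim_n integral(f_n) = integral(lim_n f_n) = integral(1, 0, 1) = 1.
Step 3: Verify convergence: 45/46 = 0.978261 -> 1


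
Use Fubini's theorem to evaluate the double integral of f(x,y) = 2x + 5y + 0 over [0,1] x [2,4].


By Fubini, integrate in x first, then y.
Step 1: Fix y, integrate over x in [0,1]:
  integral(2x + 5y + 0, x=0..1)
  = 2*(1^2 - 0^2)/2 + (5y + 0)*(1 - 0)
  = 1 + (5y + 0)*1
  = 1 + 5y + 0
  = 1 + 5y
Step 2: Integrate over y in [2,4]:
  integral(1 + 5y, y=2..4)
  = 1*2 + 5*(4^2 - 2^2)/2
  = 2 + 30
  = 32


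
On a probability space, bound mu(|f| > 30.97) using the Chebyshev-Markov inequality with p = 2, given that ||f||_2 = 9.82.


Chebyshev/Markov inequality: mu(|f| > eps) <= (||f||_p / eps)^p
Step 1: ||f||_2 / eps = 9.82 / 30.97 = 0.317081
Step 2: Raise to power p = 2:
  (0.317081)^2 = 0.10054
Step 3: Therefore mu(|f| > 30.97) <= 0.10054


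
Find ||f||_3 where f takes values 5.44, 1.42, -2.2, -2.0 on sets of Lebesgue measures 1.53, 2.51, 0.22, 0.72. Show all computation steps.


Step 1: Compute |f_i|^3 for each value:
  |5.44|^3 = 160.989184
  |1.42|^3 = 2.863288
  |-2.2|^3 = 10.648
  |-2.0|^3 = 8
Step 2: Multiply by measures and sum:
  160.989184 * 1.53 = 246.313452
  2.863288 * 2.51 = 7.186853
  10.648 * 0.22 = 2.34256
  8 * 0.72 = 5.76
Sum = 246.313452 + 7.186853 + 2.34256 + 5.76 = 261.602864
Step 3: Take the p-th root:
||f||_3 = (261.602864)^(1/3) = 6.395593


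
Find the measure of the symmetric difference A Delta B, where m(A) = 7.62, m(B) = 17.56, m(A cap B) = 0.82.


m(A Delta B) = m(A) + m(B) - 2*m(A n B)
= 7.62 + 17.56 - 2*0.82
= 7.62 + 17.56 - 1.64
= 23.54


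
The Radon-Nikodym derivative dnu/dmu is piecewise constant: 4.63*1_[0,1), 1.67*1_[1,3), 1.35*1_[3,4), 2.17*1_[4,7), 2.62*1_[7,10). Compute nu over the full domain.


Integrate each piece of the Radon-Nikodym derivative:
Step 1: integral_0^1 4.63 dx = 4.63*(1-0) = 4.63*1 = 4.63
Step 2: integral_1^3 1.67 dx = 1.67*(3-1) = 1.67*2 = 3.34
Step 3: integral_3^4 1.35 dx = 1.35*(4-3) = 1.35*1 = 1.35
Step 4: integral_4^7 2.17 dx = 2.17*(7-4) = 2.17*3 = 6.51
Step 5: integral_7^10 2.62 dx = 2.62*(10-7) = 2.62*3 = 7.86
Total: 4.63 + 3.34 + 1.35 + 6.51 + 7.86 = 23.69


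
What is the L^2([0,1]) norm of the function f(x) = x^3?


Step 1: ||f||_2 = (integral_0^1 |x^3|^2 dx)^(1/2)
     = (integral_0^1 x^6 dx)^(1/2)
Step 2: integral_0^1 x^6 dx = [x^7/(7)] from 0 to 1 = 1^7/7
     = 1/7 = 0.142857
Step 3: ||f||_2 = (0.142857)^(1/2) = 0.377964


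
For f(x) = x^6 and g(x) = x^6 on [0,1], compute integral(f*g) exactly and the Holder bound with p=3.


Step 1: Exact integral of f*g = integral(x^12, 0, 1) = 1/13
     = 0.076923
Step 2: Holder bound with p=3, q=1.5:
  ||f||_p = (integral x^18 dx)^(1/3) = (1/19)^(1/3) = 0.374756
  ||g||_q = (integral x^9 dx)^(1/1.5) = (1/10)^(1/1.5) = 0.215443
Step 3: Holder bound = ||f||_p * ||g||_q = 0.374756 * 0.215443 = 0.080739
Verification: 0.076923 <= 0.080739 (Holder holds)


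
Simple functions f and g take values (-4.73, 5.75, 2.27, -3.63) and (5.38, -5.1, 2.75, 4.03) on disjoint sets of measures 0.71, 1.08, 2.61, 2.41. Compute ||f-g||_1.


Step 1: Compute differences f_i - g_i:
  -4.73 - 5.38 = -10.11
  5.75 - -5.1 = 10.85
  2.27 - 2.75 = -0.48
  -3.63 - 4.03 = -7.66
Step 2: Compute |diff|^1 * measure for each set:
  |-10.11|^1 * 0.71 = 10.11 * 0.71 = 7.1781
  |10.85|^1 * 1.08 = 10.85 * 1.08 = 11.718
  |-0.48|^1 * 2.61 = 0.48 * 2.61 = 1.2528
  |-7.66|^1 * 2.41 = 7.66 * 2.41 = 18.4606
Step 3: Sum = 38.6095
Step 4: ||f-g||_1 = (38.6095)^(1/1) = 38.6095


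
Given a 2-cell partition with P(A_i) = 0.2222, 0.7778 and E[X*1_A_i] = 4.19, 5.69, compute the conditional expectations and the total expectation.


For each cell A_i: E[X|A_i] = E[X*1_A_i] / P(A_i)
Step 1: E[X|A_1] = 4.19 / 0.2222 = 18.856886
Step 2: E[X|A_2] = 5.69 / 0.7778 = 7.315505
Verification: E[X] = sum E[X*1_A_i] = 4.19 + 5.69 = 9.88


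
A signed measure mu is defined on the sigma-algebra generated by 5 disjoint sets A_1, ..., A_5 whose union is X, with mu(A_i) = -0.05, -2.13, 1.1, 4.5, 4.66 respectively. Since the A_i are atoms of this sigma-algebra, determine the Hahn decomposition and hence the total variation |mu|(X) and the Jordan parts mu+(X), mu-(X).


Step 1: Every measurable set is a union of atoms (the cells / points), so a Hahn decomposition is
  obtained by grouping atoms by sign: P = union of atoms with mu > 0, N = union of the remaining atoms.
  Atoms in P (indices): 3, 4, 5;  atoms in N (indices): 1, 2
  Positive values: 1.1, 4.5, 4.66
  Negative values: -0.05, -2.13
Step 2: mu+(X) = mu(P) = sum of positive atom values = 10.26
Step 3: mu-(X) = -mu(N) = sum of |negative atom values| = 2.18
Step 4: |mu|(X) = mu+(X) + mu-(X) = 10.26 + 2.18 = 12.44


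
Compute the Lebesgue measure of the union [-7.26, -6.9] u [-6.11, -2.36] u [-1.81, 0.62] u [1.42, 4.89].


For pairwise disjoint intervals, m(union) = sum of lengths.
= (-6.9 - -7.26) + (-2.36 - -6.11) + (0.62 - -1.81) + (4.89 - 1.42)
= 0.36 + 3.75 + 2.43 + 3.47
= 10.01


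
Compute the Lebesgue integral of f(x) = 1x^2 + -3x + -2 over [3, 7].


The Lebesgue integral of a Riemann-integrable function agrees with the Riemann integral.
Antiderivative F(x) = (1/3)x^3 + (-3/2)x^2 + -2x
F(7) = (1/3)*7^3 + (-3/2)*7^2 + -2*7
     = (1/3)*343 + (-3/2)*49 + -2*7
     = 114.333333 + -73.5 + -14
     = 26.833333
F(3) = -10.5
Integral = F(7) - F(3) = 26.833333 - -10.5 = 37.333333


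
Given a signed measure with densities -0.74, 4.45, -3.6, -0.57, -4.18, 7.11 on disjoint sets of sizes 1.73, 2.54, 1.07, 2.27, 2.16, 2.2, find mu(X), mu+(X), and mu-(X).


Step 1: Compute signed measure on each set:
  Set 1: -0.74 * 1.73 = -1.2802
  Set 2: 4.45 * 2.54 = 11.303
  Set 3: -3.6 * 1.07 = -3.852
  Set 4: -0.57 * 2.27 = -1.2939
  Set 5: -4.18 * 2.16 = -9.0288
  Set 6: 7.11 * 2.2 = 15.642
Step 2: Total signed measure = (-1.2802) + (11.303) + (-3.852) + (-1.2939) + (-9.0288) + (15.642)
     = 11.4901
Step 3: Positive part mu+(X) = sum of positive contributions = 26.945
Step 4: Negative part mu-(X) = |sum of negative contributions| = 15.4549


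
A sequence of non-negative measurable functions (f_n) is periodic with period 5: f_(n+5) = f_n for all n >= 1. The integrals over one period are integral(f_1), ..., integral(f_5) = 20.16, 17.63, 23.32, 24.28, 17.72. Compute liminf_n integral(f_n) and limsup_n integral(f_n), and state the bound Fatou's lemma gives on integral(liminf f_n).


The sequence (integral(f_n)) is periodic with period 5, repeating the values 20.16, 17.63, 23.32, 24.28, 17.72 indefinitely.
Step 1: For a periodic sequence, every tail (a_m, a_(m+1), ...) contains all 5 period values infinitely often.
Step 2: Hence inf of every tail = min of the period values = min(20.16, 17.63, 23.32, 24.28, 17.72) = 17.63.
        liminf_n integral(f_n) = sup over m of (inf of tail from m) = 17.63.
Step 3: Similarly sup of every tail = max of the period values = 24.28.
        limsup_n integral(f_n) = 24.28.
Step 4: Fatou's lemma: integral(liminf_n f_n) <= liminf_n integral(f_n) = 17.63.
        So the integral of the pointwise liminf is at most 17.63.


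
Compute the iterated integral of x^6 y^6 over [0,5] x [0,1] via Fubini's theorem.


By Fubini's theorem, the double integral factors as a product of single integrals:
Step 1: integral_0^5 x^6 dx = [x^7/7] from 0 to 5
     = 5^7/7 = 11160.714286
Step 2: integral_0^1 y^6 dy = [y^7/7] from 0 to 1
     = 1^7/7 = 0.142857
Step 3: Double integral = 11160.714286 * 0.142857 = 1594.387755


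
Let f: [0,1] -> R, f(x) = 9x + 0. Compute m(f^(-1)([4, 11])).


f^(-1)([4, 11]) = {x : 4 <= 9x + 0 <= 11}
Solving: (4 - 0)/9 <= x <= (11 - 0)/9
= [0.444444, 1.222222]
Intersecting with [0,1]: [0.444444, 1]
Measure = 1 - 0.444444 = 0.555556
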